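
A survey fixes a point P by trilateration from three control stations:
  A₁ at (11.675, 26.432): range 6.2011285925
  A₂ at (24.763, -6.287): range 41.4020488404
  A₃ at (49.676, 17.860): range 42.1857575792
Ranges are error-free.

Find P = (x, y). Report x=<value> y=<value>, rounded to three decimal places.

eq1: (x − 11.675)² + (y − 26.432)² = 6.2011285925²
eq2: (x − 24.763)² + (y + 6.287)² = 41.4020488404²
eq3: (x − 49.676)² + (y − 17.860)² = 42.1857575792²
eq2−eq3, eq2−eq1 (x²,y² cancel):
  49.826·x + 48.294·y = 2068.443544
  -26.176·x + 65.438·y = 1857.899363
det = 49.826·65.438 − 48.294·-26.176 = 4524.657532
x = (2068.443544·65.438 − 48.294·1857.899363) / 4524.657532 = 10.084612
y = (49.826·1857.899363 − 2068.443544·-26.176) / 4524.657532 = 32.425719

x=10.085 y=32.426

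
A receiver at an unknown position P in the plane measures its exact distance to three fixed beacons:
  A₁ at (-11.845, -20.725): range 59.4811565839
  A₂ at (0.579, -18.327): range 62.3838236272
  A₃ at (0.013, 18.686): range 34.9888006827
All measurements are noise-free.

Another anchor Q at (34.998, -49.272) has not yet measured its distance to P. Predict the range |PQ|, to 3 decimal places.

107.342

eq1: (x + 11.845)² + (y + 20.725)² = 59.4811565839²
eq2: (x − 0.579)² + (y + 18.327)² = 62.3838236272²
eq3: (x − 0.013)² + (y − 18.686)² = 34.9888006827²
eq3−eq1, eq3−eq2 (x²,y² cancel):
  -23.716·x − 78.822·y = -2093.128930
  1.132·x − 74.026·y = -2680.477872
det = -23.716·-74.026 − -78.822·1.132 = 1844.827120
x = (-2093.128930·-74.026 − -78.822·-2680.477872) / 1844.827120 = -30.536555
y = (-23.716·-2680.477872 − -2093.128930·1.132) / 1844.827120 = 35.742989
|P − Q| = √((-30.536555 − 34.998)² + (35.742989 − -49.272)²) = 107.342099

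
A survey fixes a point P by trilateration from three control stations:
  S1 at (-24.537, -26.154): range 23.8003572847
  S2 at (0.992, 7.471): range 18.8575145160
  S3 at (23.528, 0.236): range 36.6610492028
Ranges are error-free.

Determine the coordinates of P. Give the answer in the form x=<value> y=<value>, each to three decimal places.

x=-12.679 y=-5.518

eq1: (x + 24.537)² + (y + 26.154)² = 23.8003572847²
eq2: (x − 0.992)² + (y − 7.471)² = 18.8575145160²
eq3: (x − 23.528)² + (y − 0.236)² = 36.6610492028²
eq1−eq3, eq1−eq2 (x²,y² cancel):
  96.130·x + 52.780·y = -1510.049127
  51.058·x + 67.250·y = -1018.445027
det = 96.130·67.250 − 52.780·51.058 = 3769.901260
x = (-1510.049127·67.250 − 52.780·-1018.445027) / 3769.901260 = -12.678654
y = (96.130·-1018.445027 − -1510.049127·51.058) / 3769.901260 = -5.518190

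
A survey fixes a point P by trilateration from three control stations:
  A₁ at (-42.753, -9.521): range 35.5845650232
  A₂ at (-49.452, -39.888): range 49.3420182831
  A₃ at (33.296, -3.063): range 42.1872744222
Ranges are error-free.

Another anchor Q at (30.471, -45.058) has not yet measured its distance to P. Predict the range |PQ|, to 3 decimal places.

49.021

eq1: (x + 42.753)² + (y + 9.521)² = 35.5845650232²
eq2: (x + 49.452)² + (y + 39.888)² = 49.3420182831²
eq3: (x − 33.296)² + (y + 3.063)² = 42.1872744222²
eq1−eq2, eq1−eq3 (x²,y² cancel):
  -13.398·x − 60.734·y = 949.710898
  152.098·x + 12.916·y = -1313.967720
det = -13.398·12.916 − -60.734·152.098 = 9064.471364
x = (949.710898·12.916 − -60.734·-1313.967720) / 9064.471364 = -7.450633
y = (-13.398·-1313.967720 − 949.710898·152.098) / 9064.471364 = -13.993600
|P − Q| = √((-7.450633 − 30.471)² + (-13.993600 − -45.058)²) = 49.020885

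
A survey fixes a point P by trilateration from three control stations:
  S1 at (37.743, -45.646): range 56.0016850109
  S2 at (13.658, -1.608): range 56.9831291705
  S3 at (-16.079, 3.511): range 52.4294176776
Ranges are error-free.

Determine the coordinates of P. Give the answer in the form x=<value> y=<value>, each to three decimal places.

eq1: (x − 37.743)² + (y + 45.646)² = 56.0016850109²
eq2: (x − 13.658)² + (y + 1.608)² = 56.9831291705²
eq3: (x + 16.079)² + (y − 3.511)² = 52.4294176776²
eq2−eq1, eq2−eq3 (x²,y² cancel):
  48.170·x − 88.076·y = 3429.853023
  -59.474·x + 10.238·y = 579.967906
det = 48.170·10.238 − -88.076·-59.474 = -4745.067564
x = (3429.853023·10.238 − -88.076·579.967906) / -4745.067564 = -18.165408
y = (48.170·579.967906 − 3429.853023·-59.474) / -4745.067564 = -48.876887

x=-18.165 y=-48.877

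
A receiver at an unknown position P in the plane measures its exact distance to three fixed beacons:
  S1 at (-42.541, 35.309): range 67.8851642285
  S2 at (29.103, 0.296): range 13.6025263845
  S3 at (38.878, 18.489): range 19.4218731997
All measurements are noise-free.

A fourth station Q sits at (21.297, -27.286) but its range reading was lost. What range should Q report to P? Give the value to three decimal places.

38.433

eq1: (x + 42.541)² + (y − 35.309)² = 67.8851642285²
eq2: (x − 29.103)² + (y − 0.296)² = 13.6025263845²
eq3: (x − 38.878)² + (y − 18.489)² = 19.4218731997²
eq2−eq3, eq2−eq1 (x²,y² cancel):
  19.550·x + 36.386·y = 814.089345
  -143.288·x + 70.026·y = -2213.976861
det = 19.550·70.026 − 36.386·-143.288 = 6582.685468
x = (814.089345·70.026 − 36.386·-2213.976861) / 6582.685468 = 20.898034
y = (19.550·-2213.976861 − 814.089345·-143.288) / 6582.685468 = 11.145297
|P − Q| = √((20.898034 − 21.297)² + (11.145297 − -27.286)²) = 38.433368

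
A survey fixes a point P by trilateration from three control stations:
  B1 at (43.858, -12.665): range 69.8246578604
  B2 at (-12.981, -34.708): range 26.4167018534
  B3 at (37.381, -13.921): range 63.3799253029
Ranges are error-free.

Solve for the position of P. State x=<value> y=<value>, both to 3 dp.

eq1: (x − 43.858)² + (y + 12.665)² = 69.8246578604²
eq2: (x + 12.981)² + (y + 34.708)² = 26.4167018534²
eq3: (x − 37.381)² + (y + 13.921)² = 63.3799253029²
eq3−eq2, eq3−eq1 (x²,y² cancel):
  -100.724·x − 41.574·y = 3101.191018
  12.954·x + 2.512·y = -365.674927
det = -100.724·2.512 − -41.574·12.954 = 285.530908
x = (3101.191018·2.512 − -41.574·-365.674927) / 285.530908 = -25.959983
y = (-100.724·-365.674927 − 3101.191018·12.954) / 285.530908 = -11.699564

x=-25.960 y=-11.700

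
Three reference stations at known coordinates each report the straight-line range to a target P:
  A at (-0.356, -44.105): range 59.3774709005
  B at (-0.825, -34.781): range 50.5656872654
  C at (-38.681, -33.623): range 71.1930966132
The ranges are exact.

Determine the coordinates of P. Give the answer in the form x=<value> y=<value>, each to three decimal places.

x=14.872 y=13.286

eq1: (x + 0.356)² + (y + 44.105)² = 59.3774709005²
eq2: (x + 0.825)² + (y + 34.781)² = 50.5656872654²
eq3: (x + 38.681)² + (y + 33.623)² = 71.1930966132²
eq1−eq3, eq1−eq2 (x²,y² cancel):
  -76.650·x + 20.964·y = -861.424826
  -0.938·x + 18.648·y = 233.816147
det = -76.650·18.648 − 20.964·-0.938 = -1409.704968
x = (-861.424826·18.648 − 20.964·233.816147) / -1409.704968 = 14.872312
y = (-76.650·233.816147 − -861.424826·-0.938) / -1409.704968 = 13.286485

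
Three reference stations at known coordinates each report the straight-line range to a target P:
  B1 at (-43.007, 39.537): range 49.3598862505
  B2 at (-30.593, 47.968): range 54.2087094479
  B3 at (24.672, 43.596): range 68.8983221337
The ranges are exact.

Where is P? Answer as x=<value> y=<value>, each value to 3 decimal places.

eq1: (x + 43.007)² + (y − 39.537)² = 49.3598862505²
eq2: (x + 30.593)² + (y − 47.968)² = 54.2087094479²
eq3: (x − 24.672)² + (y − 43.596)² = 68.8983221337²
eq1−eq3, eq1−eq2 (x²,y² cancel):
  135.358·x + 8.118·y = -3214.038040
  24.828·x + 16.862·y = -678.101554
det = 135.358·16.862 − 8.118·24.828 = 2080.852892
x = (-3214.038040·16.862 − 8.118·-678.101554) / 2080.852892 = -23.399194
y = (135.358·-678.101554 − -3214.038040·24.828) / 2080.852892 = -5.761260

x=-23.399 y=-5.761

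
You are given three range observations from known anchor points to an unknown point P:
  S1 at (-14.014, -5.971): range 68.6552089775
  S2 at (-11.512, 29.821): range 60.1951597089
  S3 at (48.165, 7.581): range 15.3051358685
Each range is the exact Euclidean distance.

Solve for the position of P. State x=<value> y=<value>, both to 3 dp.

x=48.282 y=22.886

eq1: (x + 14.014)² + (y + 5.971)² = 68.6552089775²
eq2: (x + 11.512)² + (y − 29.821)² = 60.1951597089²
eq3: (x − 48.165)² + (y − 7.581)² = 15.3051358685²
eq3−eq1, eq3−eq2 (x²,y² cancel):
  -124.358·x − 27.104·y = -6624.584285
  -119.354·x + 44.480·y = -4744.730669
det = -124.358·44.480 − -27.104·-119.354 = -8766.414656
x = (-6624.584285·44.480 − -27.104·-4744.730669) / -8766.414656 = 48.282303
y = (-124.358·-4744.730669 − -6624.584285·-119.354) / -8766.414656 = 22.885686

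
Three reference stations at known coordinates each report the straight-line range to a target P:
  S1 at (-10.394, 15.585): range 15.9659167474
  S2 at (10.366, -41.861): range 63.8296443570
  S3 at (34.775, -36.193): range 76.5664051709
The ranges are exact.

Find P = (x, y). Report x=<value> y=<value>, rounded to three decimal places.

eq1: (x + 10.394)² + (y − 15.585)² = 15.9659167474²
eq2: (x − 10.366)² + (y + 41.861)² = 63.8296443570²
eq3: (x − 34.775)² + (y + 36.193)² = 76.5664051709²
eq3−eq1, eq3−eq2 (x²,y² cancel):
  -90.338·x + 103.556·y = 3439.197490
  -48.818·x − 11.336·y = 1128.754305
det = -90.338·-11.336 − 103.556·-48.818 = 6079.468376
x = (3439.197490·-11.336 − 103.556·1128.754305) / 6079.468376 = -25.639746
y = (-90.338·1128.754305 − 3439.197490·-48.818) / 6079.468376 = 10.843931

x=-25.640 y=10.844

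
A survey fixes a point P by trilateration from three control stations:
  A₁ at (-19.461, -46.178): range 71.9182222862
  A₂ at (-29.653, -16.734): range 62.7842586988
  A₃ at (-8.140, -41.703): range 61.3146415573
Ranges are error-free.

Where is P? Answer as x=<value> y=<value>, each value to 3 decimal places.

x=28.184 y=7.694

eq1: (x + 19.461)² + (y + 46.178)² = 71.9182222862²
eq2: (x + 29.653)² + (y + 16.734)² = 62.7842586988²
eq3: (x + 8.140)² + (y + 41.703)² = 61.3146415573²
eq1−eq2, eq1−eq3 (x²,y² cancel):
  -20.384·x + 58.888·y = -121.443484
  22.642·x + 8.950·y = 707.007032
det = -20.384·8.950 − 58.888·22.642 = -1515.778896
x = (-121.443484·8.950 − 58.888·707.007032) / -1515.778896 = 28.184288
y = (-20.384·707.007032 − -121.443484·22.642) / -1515.778896 = 7.693674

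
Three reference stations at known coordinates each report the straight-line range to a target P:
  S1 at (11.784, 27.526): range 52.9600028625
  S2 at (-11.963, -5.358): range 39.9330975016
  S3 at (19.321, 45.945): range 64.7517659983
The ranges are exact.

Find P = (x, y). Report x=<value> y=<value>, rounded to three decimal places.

x=-40.903 y=22.158

eq1: (x − 11.784)² + (y − 27.526)² = 52.9600028625²
eq2: (x + 11.963)² + (y + 5.358)² = 39.9330975016²
eq3: (x − 19.321)² + (y − 45.945)² = 64.7517659983²
eq3−eq1, eq3−eq2 (x²,y² cancel):
  -15.074·x − 36.838·y = -199.671437
  -62.568·x − 102.606·y = 285.716391
det = -15.074·-102.606 − -36.838·-62.568 = -758.197140
x = (-199.671437·-102.606 − -36.838·285.716391) / -758.197140 = -40.903225
y = (-15.074·285.716391 − -199.671437·-62.568) / -758.197140 = 22.157735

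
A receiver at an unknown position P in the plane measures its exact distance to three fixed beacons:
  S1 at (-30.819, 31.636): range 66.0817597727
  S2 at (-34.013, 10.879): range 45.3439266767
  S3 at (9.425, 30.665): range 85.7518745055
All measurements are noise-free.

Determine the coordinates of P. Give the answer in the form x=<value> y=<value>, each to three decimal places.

eq1: (x + 30.819)² + (y − 31.636)² = 66.0817597727²
eq2: (x + 34.013)² + (y − 10.879)² = 45.3439266767²
eq3: (x − 9.425)² + (y − 30.665)² = 85.7518745055²
eq3−eq2, eq3−eq1 (x²,y² cancel):
  -86.876·x − 39.572·y = 5543.376255
  -80.488·x + 1.942·y = 3908.059414
det = -86.876·1.942 − -39.572·-80.488 = -3353.784328
x = (5543.376255·1.942 − -39.572·3908.059414) / -3353.784328 = -49.321885
y = (-86.876·3908.059414 − 5543.376255·-80.488) / -3353.784328 = -31.802492

x=-49.322 y=-31.802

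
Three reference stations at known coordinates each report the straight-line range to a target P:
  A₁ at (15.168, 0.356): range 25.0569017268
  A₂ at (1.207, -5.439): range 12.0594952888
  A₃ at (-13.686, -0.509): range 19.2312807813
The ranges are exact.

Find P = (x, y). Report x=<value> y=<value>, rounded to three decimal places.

eq1: (x − 15.168)² + (y − 0.356)² = 25.0569017268²
eq2: (x − 1.207)² + (y + 5.439)² = 12.0594952888²
eq3: (x + 13.686)² + (y + 0.509)² = 19.2312807813²
eq3−eq1, eq3−eq2 (x²,y² cancel):
  57.708·x + 1.730·y = -215.376881
  29.786·x − 9.860·y = 67.884627
det = 57.708·-9.860 − 1.730·29.786 = -620.530660
x = (-215.376881·-9.860 − 1.730·67.884627) / -620.530660 = -3.233000
y = (57.708·67.884627 − -215.376881·29.786) / -620.530660 = -16.651396

x=-3.233 y=-16.651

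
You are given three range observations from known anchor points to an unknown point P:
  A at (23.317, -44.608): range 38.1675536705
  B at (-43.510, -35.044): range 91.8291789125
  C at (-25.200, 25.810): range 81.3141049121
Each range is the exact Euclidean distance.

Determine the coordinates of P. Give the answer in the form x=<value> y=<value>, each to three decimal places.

x=45.824 y=-13.783

eq1: (x − 23.317)² + (y + 44.608)² = 38.1675536705²
eq2: (x + 43.510)² + (y + 35.044)² = 91.8291789125²
eq3: (x + 25.200)² + (y − 25.810)² = 81.3141049121²
eq2−eq1, eq2−eq3 (x²,y² cancel):
  133.654·x − 19.128·y = 6388.190064
  36.620·x + 121.708·y = 0.608506
det = 133.654·121.708 − -19.128·36.620 = 16967.228392
x = (6388.190064·121.708 − -19.128·0.608506) / 16967.228392 = 45.823953
y = (133.654·0.608506 − 6388.190064·36.620) / 16967.228392 = -13.782698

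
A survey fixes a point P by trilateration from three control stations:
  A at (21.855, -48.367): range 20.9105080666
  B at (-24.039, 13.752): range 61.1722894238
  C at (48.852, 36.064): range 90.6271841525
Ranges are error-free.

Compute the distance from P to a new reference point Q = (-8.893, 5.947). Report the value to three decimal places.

48.761

eq1: (x − 21.855)² + (y + 48.367)² = 20.9105080666²
eq2: (x + 24.039)² + (y − 13.752)² = 61.1722894238²
eq3: (x − 48.852)² + (y − 36.064)² = 90.6271841525²
eq2−eq1, eq2−eq3 (x²,y² cancel):
  91.788·x − 124.238·y = 5354.816335
  145.782·x + 44.624·y = -1551.098539
det = 91.788·44.624 − -124.238·145.782 = 22207.611828
x = (5354.816335·44.624 − -124.238·-1551.098539) / 22207.611828 = 2.082527
y = (91.788·-1551.098539 − 5354.816335·145.782) / 22207.611828 = -41.562689
|P − Q| = √((2.082527 − -8.893)² + (-41.562689 − 5.947)²) = 48.760976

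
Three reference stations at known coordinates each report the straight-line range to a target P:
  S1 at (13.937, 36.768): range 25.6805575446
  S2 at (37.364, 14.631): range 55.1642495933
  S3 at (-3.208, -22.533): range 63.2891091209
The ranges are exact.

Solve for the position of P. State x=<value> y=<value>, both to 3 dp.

eq1: (x − 13.937)² + (y − 36.768)² = 25.6805575446²
eq2: (x − 37.364)² + (y − 14.631)² = 55.1642495933²
eq3: (x + 3.208)² + (y + 22.533)² = 63.2891091209²
eq2−eq3, eq2−eq1 (x²,y² cancel):
  -81.144·x − 74.328·y = -2054.524204
  -46.854·x + 44.274·y = 2319.594533
det = -81.144·44.274 − -74.328·-46.854 = -7075.133568
x = (-2054.524204·44.274 − -74.328·2319.594533) / -7075.133568 = -11.511983
y = (-81.144·2319.594533 − -2054.524204·-46.854) / -7075.133568 = 40.208973

x=-11.512 y=40.209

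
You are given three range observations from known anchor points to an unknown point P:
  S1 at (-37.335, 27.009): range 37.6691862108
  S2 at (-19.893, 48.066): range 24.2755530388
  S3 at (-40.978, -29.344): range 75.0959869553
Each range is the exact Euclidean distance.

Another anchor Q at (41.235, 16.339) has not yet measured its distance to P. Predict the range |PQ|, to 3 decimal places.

45.021

eq1: (x + 37.335)² + (y − 27.009)² = 37.6691862108²
eq2: (x + 19.893)² + (y − 48.066)² = 24.2755530388²
eq3: (x + 40.978)² + (y + 29.344)² = 75.0959869553²
eq3−eq1, eq3−eq2 (x²,y² cancel):
  7.286·x + 112.706·y = 3803.561153
  42.170·x + 154.820·y = 5215.909766
det = 7.286·154.820 − 112.706·42.170 = -3624.793500
x = (3803.561153·154.820 − 112.706·5215.909766) / -3624.793500 = -0.276709
y = (7.286·5215.909766 − 3803.561153·42.170) / -3624.793500 = 33.765525
|P − Q| = √((-0.276709 − 41.235)² + (33.765525 − 16.339)²) = 45.021170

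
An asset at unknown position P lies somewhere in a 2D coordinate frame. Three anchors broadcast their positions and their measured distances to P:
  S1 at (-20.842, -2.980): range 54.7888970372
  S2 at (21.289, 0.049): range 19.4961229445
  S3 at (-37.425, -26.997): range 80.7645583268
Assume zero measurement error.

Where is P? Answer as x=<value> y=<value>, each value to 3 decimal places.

eq1: (x + 20.842)² + (y + 2.980)² = 54.7888970372²
eq2: (x − 21.289)² + (y − 0.049)² = 19.4961229445²
eq3: (x + 37.425)² + (y + 26.997)² = 80.7645583268²
eq1−eq2, eq1−eq3 (x²,y² cancel):
  84.262·x + 6.058·y = 2631.678987
  -33.166·x − 48.034·y = -1834.891373
det = 84.262·-48.034 − 6.058·-33.166 = -3846.521280
x = (2631.678987·-48.034 − 6.058·-1834.891373) / -3846.521280 = 29.973654
y = (84.262·-1834.891373 − 2631.678987·-33.166) / -3846.521280 = 17.503959

x=29.974 y=17.504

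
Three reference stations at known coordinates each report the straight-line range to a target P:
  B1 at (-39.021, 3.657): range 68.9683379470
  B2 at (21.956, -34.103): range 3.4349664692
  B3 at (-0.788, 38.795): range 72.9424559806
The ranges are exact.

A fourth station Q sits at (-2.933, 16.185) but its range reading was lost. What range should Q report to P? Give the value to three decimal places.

eq1: (x + 39.021)² + (y − 3.657)² = 68.9683379470²
eq2: (x − 21.956)² + (y + 34.103)² = 3.4349664692²
eq3: (x + 0.788)² + (y − 38.795)² = 72.9424559806²
eq2−eq3, eq2−eq1 (x²,y² cancel):
  -45.488·x + 145.796·y = -5448.210466
  -121.954·x + 75.520·y = -4853.901100
det = -45.488·75.520 − 145.796·-121.954 = 14345.151624
x = (-5448.210466·75.520 − 145.796·-4853.901100) / 14345.151624 = 20.650218
y = (-45.488·-4853.901100 − -5448.210466·-121.954) / 14345.151624 = -30.925906
|P − Q| = √((20.650218 − -2.933)² + (-30.925906 − 16.185)²) = 52.684017

52.684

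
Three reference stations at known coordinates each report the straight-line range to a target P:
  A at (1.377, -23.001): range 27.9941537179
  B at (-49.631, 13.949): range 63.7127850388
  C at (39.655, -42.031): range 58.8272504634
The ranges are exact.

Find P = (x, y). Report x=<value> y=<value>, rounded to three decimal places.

x=-19.172 y=-42.012

eq1: (x − 1.377)² + (y + 23.001)² = 27.9941537179²
eq2: (x + 49.631)² + (y − 13.949)² = 63.7127850388²
eq3: (x − 39.655)² + (y + 42.031)² = 58.8272504634²
eq2−eq3, eq2−eq1 (x²,y² cancel):
  178.572·x − 111.960·y = 1279.986804
  102.016·x − 73.900·y = 1148.777703
det = 178.572·-73.900 − -111.960·102.016 = -1774.759440
x = (1279.986804·-73.900 − -111.960·1148.777703) / -1774.759440 = -19.172247
y = (178.572·1148.777703 − 1279.986804·102.016) / -1774.759440 = -42.011552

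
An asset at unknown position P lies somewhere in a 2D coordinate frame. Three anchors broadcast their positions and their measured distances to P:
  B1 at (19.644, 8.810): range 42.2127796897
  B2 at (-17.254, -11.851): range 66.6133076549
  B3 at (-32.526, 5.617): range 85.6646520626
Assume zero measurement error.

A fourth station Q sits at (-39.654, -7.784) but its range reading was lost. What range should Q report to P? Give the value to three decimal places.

eq1: (x − 19.644)² + (y − 8.810)² = 42.2127796897²
eq2: (x + 17.254)² + (y + 11.851)² = 66.6133076549²
eq3: (x + 32.526)² + (y − 5.617)² = 85.6646520626²
eq2−eq1, eq2−eq3 (x²,y² cancel):
  73.796·x + 41.322·y = 2680.770107
  -30.544·x + 34.936·y = -2249.755208
det = 73.796·34.936 − 41.322·-30.544 = 3840.276224
x = (2680.770107·34.936 − 41.322·-2249.755208) / 3840.276224 = 48.595403
y = (73.796·-2249.755208 − 2680.770107·-30.544) / 3840.276224 = -21.910271
|P − Q| = √((48.595403 − -39.654)² + (-21.910271 − -7.784)²) = 89.372863

89.373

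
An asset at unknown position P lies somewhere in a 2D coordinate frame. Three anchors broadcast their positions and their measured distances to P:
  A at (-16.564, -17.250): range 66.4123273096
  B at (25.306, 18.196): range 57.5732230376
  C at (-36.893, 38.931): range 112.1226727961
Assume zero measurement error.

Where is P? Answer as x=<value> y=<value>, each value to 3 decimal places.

eq1: (x + 16.564)² + (y + 17.250)² = 66.4123273096²
eq2: (x − 25.306)² + (y − 18.196)² = 57.5732230376²
eq3: (x + 36.893)² + (y − 38.931)² = 112.1226727961²
eq1−eq2, eq1−eq3 (x²,y² cancel):
  83.740·x + 70.892·y = 1495.480664
  -40.658·x + 112.362·y = -5856.108922
det = 83.740·112.362 − 70.892·-40.658 = 12291.520816
x = (1495.480664·112.362 − 70.892·-5856.108922) / 12291.520816 = 47.446242
y = (83.740·-5856.108922 − 1495.480664·-40.658) / 12291.520816 = -34.949891

x=47.446 y=-34.950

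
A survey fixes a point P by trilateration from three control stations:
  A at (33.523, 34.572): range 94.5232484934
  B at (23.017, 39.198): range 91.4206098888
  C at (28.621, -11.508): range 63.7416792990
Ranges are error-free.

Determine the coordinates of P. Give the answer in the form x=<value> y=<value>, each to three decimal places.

eq1: (x − 33.523)² + (y − 34.572)² = 94.5232484934²
eq2: (x − 23.017)² + (y − 39.198)² = 91.4206098888²
eq3: (x − 28.621)² + (y + 11.508)² = 63.7416792990²
eq2−eq3, eq2−eq1 (x²,y² cancel):
  11.208·x − 101.412·y = 3180.056445
  21.012·x − 9.252·y = -324.167373
det = 11.208·-9.252 − -101.412·21.012 = 2027.172528
x = (3180.056445·-9.252 − -101.412·-324.167373) / 2027.172528 = -30.730657
y = (11.208·-324.167373 − 3180.056445·21.012) / 2027.172528 = -34.754128

x=-30.731 y=-34.754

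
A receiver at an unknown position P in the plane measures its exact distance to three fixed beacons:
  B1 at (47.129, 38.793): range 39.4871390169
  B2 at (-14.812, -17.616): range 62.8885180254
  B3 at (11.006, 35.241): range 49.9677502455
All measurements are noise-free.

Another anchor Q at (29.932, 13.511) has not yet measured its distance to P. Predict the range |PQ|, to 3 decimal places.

eq1: (x − 47.129)² + (y − 38.793)² = 39.4871390169²
eq2: (x + 14.812)² + (y + 17.616)² = 62.8885180254²
eq3: (x − 11.006)² + (y − 35.241)² = 49.9677502455²
eq3−eq1, eq3−eq2 (x²,y² cancel):
  72.246·x + 7.104·y = 3300.521290
  -51.636·x − 105.714·y = -2291.530952
det = 72.246·-105.714 − 7.104·-51.636 = -7270.591500
x = (3300.521290·-105.714 − 7.104·-2291.530952) / -7270.591500 = 45.750373
y = (72.246·-2291.530952 − 3300.521290·-51.636) / -7270.591500 = -0.670065
|P − Q| = √((45.750373 − 29.932)² + (-0.670065 − 13.511)²) = 21.244377

21.244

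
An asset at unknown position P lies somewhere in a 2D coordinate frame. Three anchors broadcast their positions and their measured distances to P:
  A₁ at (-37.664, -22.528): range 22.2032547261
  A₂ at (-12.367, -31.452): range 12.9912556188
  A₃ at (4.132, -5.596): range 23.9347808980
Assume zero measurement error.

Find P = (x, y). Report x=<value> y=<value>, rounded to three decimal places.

x=-15.757 y=-18.911

eq1: (x + 37.664)² + (y + 22.528)² = 22.2032547261²
eq2: (x + 12.367)² + (y + 31.452)² = 12.9912556188²
eq3: (x − 4.132)² + (y + 5.596)² = 23.9347808980²
eq2−eq3, eq2−eq1 (x²,y² cancel):
  32.998·x + 51.712·y = -1497.883367
  -50.594·x + 17.848·y = 459.704889
det = 32.998·17.848 − 51.712·-50.594 = 3205.265232
x = (-1497.883367·17.848 − 51.712·459.704889) / 3205.265232 = -15.757349
y = (32.998·459.704889 − -1497.883367·-50.594) / 3205.265232 = -18.910937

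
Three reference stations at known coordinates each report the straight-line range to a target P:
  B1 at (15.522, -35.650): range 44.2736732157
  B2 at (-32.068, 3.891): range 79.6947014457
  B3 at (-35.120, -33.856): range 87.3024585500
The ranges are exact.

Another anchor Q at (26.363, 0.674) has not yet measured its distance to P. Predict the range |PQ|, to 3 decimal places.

21.480

eq1: (x − 15.522)² + (y + 35.650)² = 44.2736732157²
eq2: (x + 32.068)² + (y − 3.891)² = 79.6947014457²
eq3: (x + 35.120)² + (y + 33.856)² = 87.3024585500²
eq1−eq2, eq1−eq3 (x²,y² cancel):
  -95.180·x + 79.082·y = -4859.445778
  -101.284·x + 3.588·y = -4793.772977
det = -95.180·3.588 − 79.082·-101.284 = 7668.235448
x = (-4859.445778·3.588 − 79.082·-4793.772977) / 7668.235448 = 47.164105
y = (-95.180·-4793.772977 − -4859.445778·-101.284) / 7668.235448 = -4.683319
|P − Q| = √((47.164105 − 26.363)² + (-4.683319 − 0.674)²) = 21.479917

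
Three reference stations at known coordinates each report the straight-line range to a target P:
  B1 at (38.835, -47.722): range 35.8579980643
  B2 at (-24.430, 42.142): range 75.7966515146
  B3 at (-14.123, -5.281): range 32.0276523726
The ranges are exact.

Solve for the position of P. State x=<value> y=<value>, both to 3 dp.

x=11.372 y=-24.667

eq1: (x − 38.835)² + (y + 47.722)² = 35.8579980643²
eq2: (x + 24.430)² + (y − 42.142)² = 75.7966515146²
eq3: (x + 14.123)² + (y + 5.281)² = 32.0276523726²
eq2−eq3, eq2−eq1 (x²,y² cancel):
  20.614·x − 94.846·y = 2573.936890
  126.530·x − 179.728·y = 5872.109801
det = 20.614·-179.728 − -94.846·126.530 = 8295.951388
x = (2573.936890·-179.728 − -94.846·5872.109801) / 8295.951388 = 11.371522
y = (20.614·5872.109801 − 2573.936890·126.530) / 8295.951388 = -24.666558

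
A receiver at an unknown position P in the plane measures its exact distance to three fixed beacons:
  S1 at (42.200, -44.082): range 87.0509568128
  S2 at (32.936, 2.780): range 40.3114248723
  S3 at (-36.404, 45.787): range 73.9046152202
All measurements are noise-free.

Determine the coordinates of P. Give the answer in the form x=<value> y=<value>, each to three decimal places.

eq1: (x − 42.200)² + (y + 44.082)² = 87.0509568128²
eq2: (x − 32.936)² + (y − 2.780)² = 40.3114248723²
eq3: (x + 36.404)² + (y − 45.787)² = 73.9046152202²
eq3−eq2, eq3−eq1 (x²,y² cancel):
  138.680·x − 86.014·y = 1507.689087
  157.208·x − 179.738·y = -1813.614792
det = 138.680·-179.738 − -86.014·157.208 = -11403.976928
x = (1507.689087·-179.738 − -86.014·-1813.614792) / -11403.976928 = 37.441788
y = (138.680·-1813.614792 − 1507.689087·157.208) / -11403.976928 = 42.838817

x=37.442 y=42.839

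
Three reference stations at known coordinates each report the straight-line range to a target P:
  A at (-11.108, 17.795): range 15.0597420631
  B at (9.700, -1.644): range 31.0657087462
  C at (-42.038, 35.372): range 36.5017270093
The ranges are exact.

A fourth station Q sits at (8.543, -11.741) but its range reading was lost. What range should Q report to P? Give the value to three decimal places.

33.944

eq1: (x + 11.108)² + (y − 17.795)² = 15.0597420631²
eq2: (x − 9.700)² + (y + 1.644)² = 31.0657087462²
eq3: (x + 42.038)² + (y − 35.372)² = 36.5017270093²
eq2−eq1, eq2−eq3 (x²,y² cancel):
  -41.616·x + 38.878·y = 1081.539382
  -103.476·x + 74.032·y = 2554.281277
det = -41.616·74.032 − 38.878·-103.476 = 942.024216
x = (1081.539382·74.032 − 38.878·2554.281277) / 942.024216 = -20.420732
y = (-41.616·2554.281277 − 1081.539382·-103.476) / 942.024216 = 5.959931
|P − Q| = √((-20.420732 − 8.543)² + (5.959931 − -11.741)²) = 33.944377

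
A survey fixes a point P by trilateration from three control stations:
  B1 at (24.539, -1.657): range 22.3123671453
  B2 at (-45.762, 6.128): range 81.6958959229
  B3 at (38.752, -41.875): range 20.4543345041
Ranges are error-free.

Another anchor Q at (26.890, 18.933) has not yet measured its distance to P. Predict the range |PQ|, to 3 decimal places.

eq1: (x − 24.539)² + (y + 1.657)² = 22.3123671453²
eq2: (x + 45.762)² + (y − 6.128)² = 81.6958959229²
eq3: (x − 38.752)² + (y + 41.875)² = 20.4543345041²
eq3−eq2, eq3−eq1 (x²,y² cancel):
  -169.028·x + 96.006·y = -7379.359712
  -28.426·x + 80.436·y = -2729.786887
det = -169.028·80.436 − 96.006·-28.426 = -10866.869652
x = (-7379.359712·80.436 − 96.006·-2729.786887) / -10866.869652 = 30.504669
y = (-169.028·-2729.786887 − -7379.359712·-28.426) / -10866.869652 = -23.157059
|P − Q| = √((30.504669 − 26.890)² + (-23.157059 − 18.933)²) = 42.244986

42.245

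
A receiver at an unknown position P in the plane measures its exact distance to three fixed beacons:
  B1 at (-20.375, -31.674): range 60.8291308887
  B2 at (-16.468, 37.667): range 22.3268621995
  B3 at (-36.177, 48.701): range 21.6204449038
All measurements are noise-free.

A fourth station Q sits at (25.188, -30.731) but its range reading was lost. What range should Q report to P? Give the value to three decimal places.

eq1: (x + 20.375)² + (y + 31.674)² = 60.8291308887²
eq2: (x + 16.468)² + (y − 37.667)² = 22.3268621995²
eq3: (x + 36.177)² + (y − 48.701)² = 21.6204449038²
eq3−eq2, eq3−eq1 (x²,y² cancel):
  39.418·x − 22.068·y = -2021.609955
  31.604·x − 160.750·y = -5494.919356
det = 39.418·-160.750 − -22.068·31.604 = -5639.006428
x = (-2021.609955·-160.750 − -22.068·-5494.919356) / -5639.006428 = -36.125499
y = (39.418·-5494.919356 − -2021.609955·31.604) / -5639.006428 = 27.080616
|P − Q| = √((-36.125499 − 25.188)² + (27.080616 − -30.731)²) = 84.270565

84.271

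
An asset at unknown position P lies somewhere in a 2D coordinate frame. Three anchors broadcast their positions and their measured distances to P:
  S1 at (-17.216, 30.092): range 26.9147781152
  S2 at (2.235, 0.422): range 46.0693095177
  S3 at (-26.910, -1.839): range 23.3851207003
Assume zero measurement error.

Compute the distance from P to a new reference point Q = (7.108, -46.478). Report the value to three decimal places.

79.506

eq1: (x + 17.216)² + (y − 30.092)² = 26.9147781152²
eq2: (x − 2.235)² + (y − 0.422)² = 46.0693095177²
eq3: (x + 26.910)² + (y + 1.839)² = 23.3851207003²
eq2−eq3, eq2−eq1 (x²,y² cancel):
  -58.290·x − 4.522·y = 2297.874121
  -38.902·x + 59.340·y = 2594.721809
det = -58.290·59.340 − -4.522·-38.902 = -3634.843444
x = (2297.874121·59.340 − -4.522·2594.721809) / -3634.843444 = -40.741557
y = (-58.290·2594.721809 − 2297.874121·-38.902) / -3634.843444 = 17.017084
|P − Q| = √((-40.741557 − 7.108)² + (17.017084 − -46.478)²) = 79.506011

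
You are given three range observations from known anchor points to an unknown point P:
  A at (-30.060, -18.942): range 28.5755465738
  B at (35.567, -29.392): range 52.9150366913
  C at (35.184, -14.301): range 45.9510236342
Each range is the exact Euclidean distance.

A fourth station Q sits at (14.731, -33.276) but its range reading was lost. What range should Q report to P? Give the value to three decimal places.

eq1: (x + 30.060)² + (y + 18.942)² = 28.5755465738²
eq2: (x − 35.567)² + (y + 29.392)² = 52.9150366913²
eq3: (x − 35.184)² + (y + 14.301)² = 45.9510236342²
eq1−eq3, eq1−eq2 (x²,y² cancel):
  130.488·x + 9.282·y = -1114.905218
  131.254·x − 20.900·y = -1116.941057
det = 130.488·-20.900 − 9.282·131.254 = -3945.498828
x = (-1114.905218·-20.900 − 9.282·-1116.941057) / -3945.498828 = -8.533513
y = (130.488·-1116.941057 − -1114.905218·131.254) / -3945.498828 = -0.149123
|P − Q| = √((-8.533513 − 14.731)² + (-0.149123 − -33.276)²) = 40.479965

40.480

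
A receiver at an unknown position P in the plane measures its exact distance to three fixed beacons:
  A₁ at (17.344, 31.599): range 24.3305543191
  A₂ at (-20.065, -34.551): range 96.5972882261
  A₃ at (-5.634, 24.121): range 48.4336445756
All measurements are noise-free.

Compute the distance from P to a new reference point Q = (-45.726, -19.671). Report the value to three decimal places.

eq1: (x − 17.344)² + (y − 31.599)² = 24.3305543191²
eq2: (x + 20.065)² + (y + 34.551)² = 96.5972882261²
eq3: (x + 5.634)² + (y − 24.121)² = 48.4336445756²
eq1−eq3, eq1−eq2 (x²,y² cancel):
  -45.956·x − 14.956·y = -2439.588593
  -74.818·x − 132.300·y = -8441.995530
det = -45.956·-132.300 − -14.956·-74.818 = 4961.000792
x = (-2439.588593·-132.300 − -14.956·-8441.995530) / 4961.000792 = 39.608759
y = (-45.956·-8441.995530 − -2439.588593·-74.818) / 4961.000792 = 41.410033
|P − Q| = √((39.608759 − -45.726)² + (41.410033 − -19.671)²) = 104.942431

104.942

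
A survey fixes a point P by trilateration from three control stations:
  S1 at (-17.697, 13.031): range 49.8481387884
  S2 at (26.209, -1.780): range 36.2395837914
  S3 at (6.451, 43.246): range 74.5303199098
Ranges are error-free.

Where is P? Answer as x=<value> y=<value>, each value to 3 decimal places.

eq1: (x + 17.697)² + (y − 13.031)² = 49.8481387884²
eq2: (x − 26.209)² + (y + 1.780)² = 36.2395837914²
eq3: (x − 6.451)² + (y − 43.246)² = 74.5303199098²
eq2−eq3, eq2−eq1 (x²,y² cancel):
  -39.516·x + 90.052·y = -3019.709316
  -87.812·x + 29.622·y = -1378.618818
det = -39.516·29.622 − 90.052·-87.812 = 6737.103272
x = (-3019.709316·29.622 − 90.052·-1378.618818) / 6737.103272 = 5.150218
y = (-39.516·-1378.618818 − -3019.709316·-87.812) / 6737.103272 = -31.272968

x=5.150 y=-31.273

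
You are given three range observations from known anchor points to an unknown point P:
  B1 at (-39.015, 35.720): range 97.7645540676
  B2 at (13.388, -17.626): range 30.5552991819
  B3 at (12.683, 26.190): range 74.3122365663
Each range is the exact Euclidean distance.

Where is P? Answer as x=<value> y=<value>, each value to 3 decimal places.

eq1: (x + 39.015)² + (y − 35.720)² = 97.7645540676²
eq2: (x − 13.388)² + (y + 17.626)² = 30.5552991819²
eq3: (x − 12.683)² + (y − 26.190)² = 74.3122365663²
eq2−eq1, eq2−eq3 (x²,y² cancel):
  -104.806·x + 106.692·y = -6316.107519
  -1.410·x + 87.632·y = -4231.822026
det = -104.806·87.632 − 106.692·-1.410 = -9033.923672
x = (-6316.107519·87.632 − 106.692·-4231.822026) / -9033.923672 = 11.289843
y = (-104.806·-4231.822026 − -6316.107519·-1.410) / -9033.923672 = -48.109176

x=11.290 y=-48.109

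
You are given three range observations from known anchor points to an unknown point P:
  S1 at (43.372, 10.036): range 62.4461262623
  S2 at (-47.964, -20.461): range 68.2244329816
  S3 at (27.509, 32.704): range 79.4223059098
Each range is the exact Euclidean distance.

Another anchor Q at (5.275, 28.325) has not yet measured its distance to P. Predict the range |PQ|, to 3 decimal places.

eq1: (x − 43.372)² + (y − 10.036)² = 62.4461262623²
eq2: (x + 47.964)² + (y + 20.461)² = 68.2244329816²
eq3: (x − 27.509)² + (y − 32.704)² = 79.4223059098²
eq3−eq1, eq3−eq2 (x²,y² cancel):
  31.726·x − 45.336·y = 2563.938974
  -150.946·x − 106.330·y = 2546.230540
det = 31.726·-106.330 − -45.336·-150.946 = -10216.713436
x = (2563.938974·-106.330 − -45.336·2546.230540) / -10216.713436 = 15.385351
y = (31.726·2546.230540 − 2563.938974·-150.946) / -10216.713436 = -45.787527
|P − Q| = √((15.385351 − 5.275)² + (-45.787527 − 28.325)²) = 74.798970

74.799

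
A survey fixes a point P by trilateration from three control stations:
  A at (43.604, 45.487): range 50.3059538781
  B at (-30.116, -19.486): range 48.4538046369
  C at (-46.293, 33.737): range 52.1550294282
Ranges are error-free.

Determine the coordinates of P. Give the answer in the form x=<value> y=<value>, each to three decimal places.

x=2.784 y=16.086

eq1: (x − 43.604)² + (y − 45.487)² = 50.3059538781²
eq2: (x + 30.116)² + (y + 19.486)² = 48.4538046369²
eq3: (x + 46.293)² + (y − 33.737)² = 52.1550294282²
eq3−eq2, eq3−eq1 (x²,y² cancel):
  32.354·x − 106.446·y = -1622.173455
  179.794·x + 23.500·y = 878.607066
det = 32.354·23.500 − -106.446·179.794 = 19898.671124
x = (-1622.173455·23.500 − -106.446·878.607066) / 19898.671124 = 2.784263
y = (32.354·878.607066 − -1622.173455·179.794) / 19898.671124 = 16.085673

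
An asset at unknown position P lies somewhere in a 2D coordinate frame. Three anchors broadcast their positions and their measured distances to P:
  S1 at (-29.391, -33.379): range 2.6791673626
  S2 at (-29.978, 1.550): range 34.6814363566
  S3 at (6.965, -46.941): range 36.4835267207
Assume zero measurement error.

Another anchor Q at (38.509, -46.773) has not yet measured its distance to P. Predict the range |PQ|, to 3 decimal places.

eq1: (x + 29.391)² + (y + 33.379)² = 2.6791673626²
eq2: (x + 29.978)² + (y − 1.550)² = 34.6814363566²
eq3: (x − 6.965)² + (y + 46.941)² = 36.4835267207²
eq1−eq3, eq1−eq2 (x²,y² cancel):
  72.712·x − 27.124·y = -1049.889600
  -1.174·x + 69.858·y = -2272.529628
det = 72.712·69.858 − -27.124·-1.174 = 5047.671320
x = (-1049.889600·69.858 − -27.124·-2272.529628) / 5047.671320 = -26.741694
y = (72.712·-2272.529628 − -1049.889600·-1.174) / 5047.671320 = -32.980108
|P − Q| = √((-26.741694 − 38.509)² + (-32.980108 − -46.773)²) = 66.692555

66.693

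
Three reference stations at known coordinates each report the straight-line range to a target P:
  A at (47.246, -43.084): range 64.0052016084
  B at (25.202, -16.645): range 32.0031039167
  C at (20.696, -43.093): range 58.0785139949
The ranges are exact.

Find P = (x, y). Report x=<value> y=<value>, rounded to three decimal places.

x=20.325 y=14.984

eq1: (x − 47.246)² + (y + 43.084)² = 64.0052016084²
eq2: (x − 25.202)² + (y + 16.645)² = 32.0031039167²
eq3: (x − 20.696)² + (y + 43.093)² = 58.0785139949²
eq1−eq3, eq1−eq2 (x²,y² cancel):
  -53.100·x − 0.018·y = -1079.532462
  -44.088·x + 52.878·y = -103.751570
det = -53.100·52.878 − -0.018·-44.088 = -2808.615384
x = (-1079.532462·52.878 − -0.018·-103.751570) / -2808.615384 = 20.325099
y = (-53.100·-103.751570 − -1079.532462·-44.088) / -2808.615384 = 14.984330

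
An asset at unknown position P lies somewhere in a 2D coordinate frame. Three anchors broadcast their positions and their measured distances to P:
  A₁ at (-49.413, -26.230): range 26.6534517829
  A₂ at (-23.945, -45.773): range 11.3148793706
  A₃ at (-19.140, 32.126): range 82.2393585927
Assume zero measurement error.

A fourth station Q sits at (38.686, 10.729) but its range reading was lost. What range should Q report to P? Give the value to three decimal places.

94.520

eq1: (x + 49.413)² + (y + 26.230)² = 26.6534517829²
eq2: (x + 23.945)² + (y + 45.773)² = 11.3148793706²
eq3: (x + 19.140)² + (y − 32.126)² = 82.2393585927²
eq2−eq1, eq2−eq3 (x²,y² cancel):
  -50.936·x + 39.086·y = -121.253082
  9.610·x + 155.798·y = -7905.396685
det = -50.936·155.798 − 39.086·9.610 = -8311.343388
x = (-121.253082·155.798 − 39.086·-7905.396685) / -8311.343388 = -34.904026
y = (-50.936·-7905.396685 − -121.253082·9.610) / -8311.343388 = -48.588358
|P − Q| = √((-34.904026 − 38.686)² + (-48.588358 − 10.729)²) = 94.520056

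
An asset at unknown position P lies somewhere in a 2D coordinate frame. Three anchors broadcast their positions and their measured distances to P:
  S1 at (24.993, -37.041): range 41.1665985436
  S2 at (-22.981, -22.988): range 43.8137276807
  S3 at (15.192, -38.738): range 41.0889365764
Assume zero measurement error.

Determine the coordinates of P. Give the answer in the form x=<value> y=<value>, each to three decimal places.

x=12.811 y=2.282

eq1: (x − 24.993)² + (y + 37.041)² = 41.1665985436²
eq2: (x + 22.981)² + (y + 22.988)² = 43.8137276807²
eq3: (x − 15.192)² + (y + 38.738)² = 41.0889365764²
eq1−eq2, eq1−eq3 (x²,y² cancel):
  -95.948·x + 28.106·y = -1165.065123
  -19.602·x − 3.394·y = -258.868095
det = -95.948·-3.394 − 28.106·-19.602 = 876.581324
x = (-1165.065123·-3.394 − 28.106·-258.868095) / 876.581324 = 12.811108
y = (-95.948·-258.868095 − -1165.065123·-19.602) / 876.581324 = 2.281898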